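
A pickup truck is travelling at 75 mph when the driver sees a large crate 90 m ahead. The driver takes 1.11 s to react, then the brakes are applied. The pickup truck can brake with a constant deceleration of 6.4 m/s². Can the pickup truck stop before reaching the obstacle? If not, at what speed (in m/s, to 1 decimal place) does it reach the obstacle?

No — it strikes the obstacle at 21.2 m/s

75 mph × 0.44704 = 33.5280 m/s.
Reaction distance = 33.5280 × 1.11 = 37.216 m.
Braking distance needed to stop: v²/(2a) = 1124.127 / 12.800 = 87.822 m, so total needed = 37.216 + 87.822 = 125.038 m > 90 m — it cannot stop.
Distance remaining when braking begins: 90 − 37.216 = 52.784 m.
v² = v₀² − 2a·d = 1124.127 − 2 × 6.400 × 52.784 = 448.492 m²/s².
v = √448.492 = 21.178 m/s.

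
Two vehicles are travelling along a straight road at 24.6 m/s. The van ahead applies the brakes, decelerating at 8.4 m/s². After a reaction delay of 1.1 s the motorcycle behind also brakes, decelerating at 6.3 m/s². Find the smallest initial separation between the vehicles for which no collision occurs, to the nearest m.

Leader travels v²/(2a_L) = 605.160 / 16.800 = 36.021 m before stopping.
Follower covers v·t_r = 24.6000 × 1.1 = 27.060 m while reacting, then v²/(2a_F) = 605.160 / 12.600 = 48.029 m while braking, for a total of 27.060 + 48.029 = 75.089 m.
Since a_F ≤ a_L and the follower starts braking later, the follower is never slower than the leader, so the closest approach is when both have stopped.
Minimum gap = 75.089 − 36.021 = 39.068 m.

Minimum gap ≈ 39 m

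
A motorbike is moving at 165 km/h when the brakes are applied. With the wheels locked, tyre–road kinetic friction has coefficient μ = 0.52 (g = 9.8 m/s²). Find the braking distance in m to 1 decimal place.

165 km/h ÷ 3.6 = 45.8333 m/s.
a = μg = 0.52 × 9.8 = 5.096 m/s².
Braking distance = v²/(2a) = 45.8333² / (2 × 5.096) = 2100.691 / 10.192 = 206.112 m.

Braking distance ≈ 206.1 m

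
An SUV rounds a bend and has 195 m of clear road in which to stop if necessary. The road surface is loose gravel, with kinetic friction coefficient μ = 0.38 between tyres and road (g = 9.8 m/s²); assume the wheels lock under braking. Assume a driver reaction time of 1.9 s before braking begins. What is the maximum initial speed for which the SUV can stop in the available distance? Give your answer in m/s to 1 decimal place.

Maximum speed ≈ 31.7 m/s

a = μg = 0.38 × 9.8 = 3.724 m/s².
Stopping distance: v·t_r + v²/(2a) = 195 with t_r = 1.9 s and a = 3.724 m/s².
So v² + 14.151 v − 1452.36 = 0.
Positive root: v = −a·t_r + √((a·t_r)² + 2a·d) = −7.076 + √(50.070 + 1452.36) = 31.6852 m/s.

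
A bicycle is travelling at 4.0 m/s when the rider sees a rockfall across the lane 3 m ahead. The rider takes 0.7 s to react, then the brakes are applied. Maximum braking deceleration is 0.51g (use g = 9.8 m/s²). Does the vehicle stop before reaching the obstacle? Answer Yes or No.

No

a = 0.51 × 9.8 = 4.998 m/s².
Reaction distance = 4.0000 × 0.7 = 2.800 m.
Braking distance = v²/(2a) = 16.000 / 9.996 = 1.601 m.
Total stopping distance = 2.800 + 1.601 = 4.401 m, vs 3 m available — it cannot stop in time and overshoots by 4.401 − 3 = 1.401 m.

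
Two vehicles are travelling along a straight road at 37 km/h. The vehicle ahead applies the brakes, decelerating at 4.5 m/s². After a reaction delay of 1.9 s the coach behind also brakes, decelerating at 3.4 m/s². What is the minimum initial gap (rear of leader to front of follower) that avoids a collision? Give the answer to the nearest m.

Minimum gap ≈ 23 m

37 km/h ÷ 3.6 = 10.2778 m/s.
Leader travels v²/(2a_L) = 105.633 / 9.000 = 11.737 m before stopping.
Follower covers v·t_r = 10.2778 × 1.9 = 19.528 m while reacting, then v²/(2a_F) = 105.633 / 6.800 = 15.534 m while braking, for a total of 19.528 + 15.534 = 35.062 m.
Since a_F ≤ a_L and the follower starts braking later, the follower is never slower than the leader, so the closest approach is when both have stopped.
Minimum gap = 35.062 − 11.737 = 23.325 m.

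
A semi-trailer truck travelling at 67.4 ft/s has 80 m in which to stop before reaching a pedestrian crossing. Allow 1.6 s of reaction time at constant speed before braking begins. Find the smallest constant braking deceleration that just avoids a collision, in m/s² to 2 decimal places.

Required deceleration ≈ 4.48 m/s²

67.4 ft/s × 0.3048 = 20.5435 m/s.
Distance covered during reaction = 20.5435 × 1.6 = 32.870 m.
Distance available for braking: 80 − 32.870 = 47.130 m.
v² = 2a·d ⇒ a = v²/(2d) = 20.5435² / (2 × 47.130) = 422.035 / 94.260 = 4.4773 m/s².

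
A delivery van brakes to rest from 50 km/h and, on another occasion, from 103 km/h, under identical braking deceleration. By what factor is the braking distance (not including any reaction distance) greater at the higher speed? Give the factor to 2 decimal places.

Factor ≈ 4.24

Braking distance d = v²/(2a), so with a fixed, d ∝ v².
Factor = (103/50)² = 2.0600² = 4.2436.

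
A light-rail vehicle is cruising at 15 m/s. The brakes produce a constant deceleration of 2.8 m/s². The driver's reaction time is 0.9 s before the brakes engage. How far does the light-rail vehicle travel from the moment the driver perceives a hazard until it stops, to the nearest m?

Total stopping distance ≈ 54 m

Reaction distance = v·t_r = 15.0000 × 0.9 = 13.500 m.
Braking distance = v²/(2a) = 15.0000² / (2 × 2.800) = 225.000 / 5.600 = 40.179 m.
Total = 13.500 + 40.179 = 53.679 m.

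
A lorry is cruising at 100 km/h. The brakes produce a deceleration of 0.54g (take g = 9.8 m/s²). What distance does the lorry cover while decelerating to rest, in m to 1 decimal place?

100 km/h ÷ 3.6 = 27.7778 m/s.
a = 0.54 × 9.8 = 5.292 m/s².
Braking distance = v²/(2a) = 27.7778² / (2 × 5.292) = 771.606 / 10.584 = 72.903 m.

Braking distance ≈ 72.9 m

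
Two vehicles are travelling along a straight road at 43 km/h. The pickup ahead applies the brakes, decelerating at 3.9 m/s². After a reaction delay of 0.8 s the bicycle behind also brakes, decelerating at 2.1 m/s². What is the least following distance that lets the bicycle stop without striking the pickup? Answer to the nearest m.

Minimum gap ≈ 25 m

43 km/h ÷ 3.6 = 11.9444 m/s.
Leader travels v²/(2a_L) = 142.669 / 7.800 = 18.291 m before stopping.
Follower covers v·t_r = 11.9444 × 0.8 = 9.556 m while reacting, then v²/(2a_F) = 142.669 / 4.200 = 33.969 m while braking, for a total of 9.556 + 33.969 = 43.525 m.
Since a_F ≤ a_L and the follower starts braking later, the follower is never slower than the leader, so the closest approach is when both have stopped.
Minimum gap = 43.525 − 18.291 = 25.234 m.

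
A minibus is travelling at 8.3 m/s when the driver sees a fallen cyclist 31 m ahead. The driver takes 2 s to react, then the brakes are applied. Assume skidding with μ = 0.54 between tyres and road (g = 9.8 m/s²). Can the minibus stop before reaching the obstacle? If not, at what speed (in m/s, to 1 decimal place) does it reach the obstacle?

a = μg = 0.54 × 9.8 = 5.292 m/s².
Reaction distance = 8.3000 × 2 = 16.600 m.
Braking distance = v²/(2a) = 68.890 / 10.584 = 6.509 m.
Total stopping distance = 16.600 + 6.509 = 23.109 m, vs 31 m available — it stops with 31 − 23.109 = 7.891 m to spare.

Yes — it stops about 7.9 m short of the obstacle, so it never reaches it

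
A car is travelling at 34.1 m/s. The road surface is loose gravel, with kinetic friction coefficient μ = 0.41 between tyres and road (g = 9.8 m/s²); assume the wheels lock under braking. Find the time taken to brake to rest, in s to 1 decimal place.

a = μg = 0.41 × 9.8 = 4.018 m/s².
Braking time = v/a = 34.1000 / 4.018 = 8.487 s.

Braking time ≈ 8.5 s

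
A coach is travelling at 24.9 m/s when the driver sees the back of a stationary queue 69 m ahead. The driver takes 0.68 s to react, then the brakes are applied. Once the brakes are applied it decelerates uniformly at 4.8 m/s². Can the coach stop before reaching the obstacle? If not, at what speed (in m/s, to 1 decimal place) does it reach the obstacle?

No — it strikes the obstacle at 11.0 m/s

Reaction distance = 24.9000 × 0.68 = 16.932 m.
Braking distance needed to stop: v²/(2a) = 620.010 / 9.600 = 64.584 m, so total needed = 16.932 + 64.584 = 81.516 m > 69 m — it cannot stop.
Distance remaining when braking begins: 69 − 16.932 = 52.068 m.
v² = v₀² − 2a·d = 620.010 − 2 × 4.800 × 52.068 = 120.157 m²/s².
v = √120.157 = 10.962 m/s.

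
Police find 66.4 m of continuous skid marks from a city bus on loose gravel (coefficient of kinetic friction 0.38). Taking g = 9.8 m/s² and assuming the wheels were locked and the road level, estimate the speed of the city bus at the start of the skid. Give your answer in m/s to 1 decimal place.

Initial speed ≈ 22.2 m/s

Deceleration a = μg = 0.38 × 9.8 = 3.724 m/s².
v = √(2a·d) = √(2 × 3.724 × 66.4) = √494.547 = 22.2384 m/s.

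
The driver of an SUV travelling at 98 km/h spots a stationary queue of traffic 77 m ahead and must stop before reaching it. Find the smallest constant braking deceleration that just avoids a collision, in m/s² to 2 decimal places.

98 km/h ÷ 3.6 = 27.2222 m/s.
v² = 2a·d ⇒ a = v²/(2d) = 27.2222² / (2 × 77.000) = 741.048 / 154.000 = 4.8120 m/s².

Required deceleration ≈ 4.81 m/s²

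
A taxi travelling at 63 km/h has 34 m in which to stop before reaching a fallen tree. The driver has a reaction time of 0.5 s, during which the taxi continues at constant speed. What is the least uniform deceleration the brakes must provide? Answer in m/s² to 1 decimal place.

63 km/h ÷ 3.6 = 17.5000 m/s.
Distance covered during reaction = 17.5000 × 0.5 = 8.750 m.
Distance available for braking: 34 − 8.750 = 25.250 m.
v² = 2a·d ⇒ a = v²/(2d) = 17.5000² / (2 × 25.250) = 306.250 / 50.500 = 6.0644 m/s².

Required deceleration ≈ 6.1 m/s²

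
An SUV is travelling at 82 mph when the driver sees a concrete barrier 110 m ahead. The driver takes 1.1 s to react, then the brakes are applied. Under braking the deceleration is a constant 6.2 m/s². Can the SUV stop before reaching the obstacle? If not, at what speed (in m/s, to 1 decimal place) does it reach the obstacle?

82 mph × 0.44704 = 36.6573 m/s.
Reaction distance = 36.6573 × 1.1 = 40.323 m.
Braking distance needed to stop: v²/(2a) = 1343.758 / 12.400 = 108.368 m, so total needed = 40.323 + 108.368 = 148.691 m > 110 m — it cannot stop.
Distance remaining when braking begins: 110 − 40.323 = 69.677 m.
v² = v₀² − 2a·d = 1343.758 − 2 × 6.200 × 69.677 = 479.763 m²/s².
v = √479.763 = 21.903 m/s.

No — it strikes the obstacle at 21.9 m/s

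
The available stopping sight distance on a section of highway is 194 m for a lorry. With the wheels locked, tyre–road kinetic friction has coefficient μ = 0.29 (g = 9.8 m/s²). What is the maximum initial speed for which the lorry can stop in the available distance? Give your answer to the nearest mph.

Maximum speed ≈ 74 mph

a = μg = 0.29 × 9.8 = 2.842 m/s².
v²/(2a) = d ⇒ v = √(2 × 2.842 × 194) = √1102.70 = 33.2069 m/s.
33.2069 m/s ÷ 0.44704 = 74.282 mph.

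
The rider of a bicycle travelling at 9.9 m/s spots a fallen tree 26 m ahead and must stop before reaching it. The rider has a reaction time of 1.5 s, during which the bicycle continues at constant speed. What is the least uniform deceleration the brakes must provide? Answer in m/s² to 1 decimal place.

Distance covered during reaction = 9.9000 × 1.5 = 14.850 m.
Distance available for braking: 26 − 14.850 = 11.150 m.
v² = 2a·d ⇒ a = v²/(2d) = 9.9000² / (2 × 11.150) = 98.010 / 22.300 = 4.3951 m/s².

Required deceleration ≈ 4.4 m/s²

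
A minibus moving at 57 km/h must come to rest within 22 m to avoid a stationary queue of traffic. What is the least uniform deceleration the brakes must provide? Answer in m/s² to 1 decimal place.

Required deceleration ≈ 5.7 m/s²

57 km/h ÷ 3.6 = 15.8333 m/s.
v² = 2a·d ⇒ a = v²/(2d) = 15.8333² / (2 × 22.000) = 250.693 / 44.000 = 5.6976 m/s².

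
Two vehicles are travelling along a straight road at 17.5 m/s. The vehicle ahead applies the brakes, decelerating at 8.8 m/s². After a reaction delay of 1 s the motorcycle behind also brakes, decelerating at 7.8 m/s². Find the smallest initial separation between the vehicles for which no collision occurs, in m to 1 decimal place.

Minimum gap ≈ 19.7 m

Leader travels v²/(2a_L) = 306.250 / 17.600 = 17.401 m before stopping.
Follower covers v·t_r = 17.5000 × 1 = 17.500 m while reacting, then v²/(2a_F) = 306.250 / 15.600 = 19.631 m while braking, for a total of 17.500 + 19.631 = 37.131 m.
Since a_F ≤ a_L and the follower starts braking later, the follower is never slower than the leader, so the closest approach is when both have stopped.
Minimum gap = 37.131 − 17.401 = 19.730 m.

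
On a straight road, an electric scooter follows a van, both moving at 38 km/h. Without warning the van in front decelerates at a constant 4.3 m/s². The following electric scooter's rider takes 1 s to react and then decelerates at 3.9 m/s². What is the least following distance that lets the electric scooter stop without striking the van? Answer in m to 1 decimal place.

Minimum gap ≈ 11.9 m

38 km/h ÷ 3.6 = 10.5556 m/s.
Leader travels v²/(2a_L) = 111.421 / 8.600 = 12.956 m before stopping.
Follower covers v·t_r = 10.5556 × 1 = 10.556 m while reacting, then v²/(2a_F) = 111.421 / 7.800 = 14.285 m while braking, for a total of 10.556 + 14.285 = 24.841 m.
Since a_F ≤ a_L and the follower starts braking later, the follower is never slower than the leader, so the closest approach is when both have stopped.
Minimum gap = 24.841 − 12.956 = 11.885 m.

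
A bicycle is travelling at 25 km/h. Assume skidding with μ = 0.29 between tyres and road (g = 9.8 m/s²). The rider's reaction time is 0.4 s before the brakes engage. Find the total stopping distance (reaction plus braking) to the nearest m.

25 km/h ÷ 3.6 = 6.9444 m/s.
a = μg = 0.29 × 9.8 = 2.842 m/s².
Reaction distance = v·t_r = 6.9444 × 0.4 = 2.778 m.
Braking distance = v²/(2a) = 6.9444² / (2 × 2.842) = 48.225 / 5.684 = 8.484 m.
Total = 2.778 + 8.484 = 11.262 m.

Total stopping distance ≈ 11 m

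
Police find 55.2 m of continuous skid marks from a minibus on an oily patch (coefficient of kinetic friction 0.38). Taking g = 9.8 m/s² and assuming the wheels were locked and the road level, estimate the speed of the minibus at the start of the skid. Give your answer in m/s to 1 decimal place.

Initial speed ≈ 20.3 m/s

Deceleration a = μg = 0.38 × 9.8 = 3.724 m/s².
v = √(2a·d) = √(2 × 3.724 × 55.2) = √411.130 = 20.2763 m/s.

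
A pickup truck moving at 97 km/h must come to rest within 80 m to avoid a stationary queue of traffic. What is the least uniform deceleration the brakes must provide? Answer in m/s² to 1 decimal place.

Required deceleration ≈ 4.5 m/s²

97 km/h ÷ 3.6 = 26.9444 m/s.
v² = 2a·d ⇒ a = v²/(2d) = 26.9444² / (2 × 80.000) = 726.001 / 160.000 = 4.5375 m/s².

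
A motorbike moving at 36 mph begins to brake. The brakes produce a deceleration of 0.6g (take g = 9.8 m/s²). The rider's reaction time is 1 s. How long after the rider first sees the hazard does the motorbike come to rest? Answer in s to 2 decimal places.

36 mph × 0.44704 = 16.0934 m/s.
a = 0.6 × 9.8 = 5.880 m/s².
Braking time = v/a = 16.0934 / 5.880 = 2.737 s.
Total = 1 + 2.737 = 3.737 s.

Total time ≈ 3.74 s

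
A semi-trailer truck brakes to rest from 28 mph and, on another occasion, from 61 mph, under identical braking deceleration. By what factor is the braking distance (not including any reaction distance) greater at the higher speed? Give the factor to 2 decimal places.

Factor ≈ 4.75

Braking distance d = v²/(2a), so with a fixed, d ∝ v².
Factor = (61/28)² = 2.1786² = 4.7463.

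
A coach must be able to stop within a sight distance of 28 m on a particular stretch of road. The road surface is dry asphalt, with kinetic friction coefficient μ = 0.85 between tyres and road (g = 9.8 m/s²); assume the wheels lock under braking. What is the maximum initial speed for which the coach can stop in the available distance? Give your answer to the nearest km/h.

a = μg = 0.85 × 9.8 = 8.330 m/s².
v²/(2a) = d ⇒ v = √(2 × 8.330 × 28) = √466.48 = 21.5981 m/s.
21.5981 m/s × 3.6 = 77.753 km/h.

Maximum speed ≈ 78 km/h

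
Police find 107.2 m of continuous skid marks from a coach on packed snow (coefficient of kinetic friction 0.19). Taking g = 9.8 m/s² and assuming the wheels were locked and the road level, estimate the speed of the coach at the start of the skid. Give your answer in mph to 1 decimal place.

Deceleration a = μg = 0.19 × 9.8 = 1.862 m/s².
v = √(2a·d) = √(2 × 1.862 × 107.2) = √399.213 = 19.9803 m/s.
= 19.9803 ÷ 0.44704 = 44.695 mph.

Initial speed ≈ 44.7 mph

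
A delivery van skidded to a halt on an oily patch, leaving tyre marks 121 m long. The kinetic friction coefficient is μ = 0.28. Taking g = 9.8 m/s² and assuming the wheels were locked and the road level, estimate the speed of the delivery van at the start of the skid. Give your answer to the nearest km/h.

Deceleration a = μg = 0.28 × 9.8 = 2.744 m/s².
v = √(2a·d) = √(2 × 2.744 × 121) = √664.048 = 25.7691 m/s.
= 25.7691 × 3.6 = 92.769 km/h.

Initial speed ≈ 93 km/h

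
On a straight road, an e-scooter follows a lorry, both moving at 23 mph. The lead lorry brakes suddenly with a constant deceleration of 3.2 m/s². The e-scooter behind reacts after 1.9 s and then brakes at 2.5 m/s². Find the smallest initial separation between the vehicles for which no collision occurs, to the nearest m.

23 mph × 0.44704 = 10.2819 m/s.
Leader travels v²/(2a_L) = 105.717 / 6.400 = 16.518 m before stopping.
Follower covers v·t_r = 10.2819 × 1.9 = 19.536 m while reacting, then v²/(2a_F) = 105.717 / 5.000 = 21.143 m while braking, for a total of 19.536 + 21.143 = 40.679 m.
Since a_F ≤ a_L and the follower starts braking later, the follower is never slower than the leader, so the closest approach is when both have stopped.
Minimum gap = 40.679 − 16.518 = 24.161 m.

Minimum gap ≈ 24 m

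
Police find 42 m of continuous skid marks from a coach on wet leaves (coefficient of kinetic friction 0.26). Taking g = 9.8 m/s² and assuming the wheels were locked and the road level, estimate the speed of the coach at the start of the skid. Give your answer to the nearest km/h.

Initial speed ≈ 53 km/h

Deceleration a = μg = 0.26 × 9.8 = 2.548 m/s².
v = √(2a·d) = √(2 × 2.548 × 42) = √214.032 = 14.6298 m/s.
= 14.6298 × 3.6 = 52.667 km/h.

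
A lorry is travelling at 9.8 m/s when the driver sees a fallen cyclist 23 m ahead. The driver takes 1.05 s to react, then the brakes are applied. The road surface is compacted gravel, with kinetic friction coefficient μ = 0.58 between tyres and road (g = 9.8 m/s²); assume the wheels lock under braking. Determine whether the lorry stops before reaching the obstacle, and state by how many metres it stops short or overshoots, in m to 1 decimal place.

Yes — it stops 4.3 m short of the obstacle

a = μg = 0.58 × 9.8 = 5.684 m/s².
Reaction distance = 9.8000 × 1.05 = 10.290 m.
Braking distance = v²/(2a) = 96.040 / 11.368 = 8.448 m.
Total stopping distance = 10.290 + 8.448 = 18.738 m, vs 23 m available — it stops with 23 − 18.738 = 4.262 m to spare.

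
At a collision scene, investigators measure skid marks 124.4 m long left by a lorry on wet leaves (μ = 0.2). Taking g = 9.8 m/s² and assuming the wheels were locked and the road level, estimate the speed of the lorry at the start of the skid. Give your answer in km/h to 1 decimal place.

Deceleration a = μg = 0.2 × 9.8 = 1.960 m/s².
v = √(2a·d) = √(2 × 1.960 × 124.4) = √487.648 = 22.0828 m/s.
= 22.0828 × 3.6 = 79.498 km/h.

Initial speed ≈ 79.5 km/h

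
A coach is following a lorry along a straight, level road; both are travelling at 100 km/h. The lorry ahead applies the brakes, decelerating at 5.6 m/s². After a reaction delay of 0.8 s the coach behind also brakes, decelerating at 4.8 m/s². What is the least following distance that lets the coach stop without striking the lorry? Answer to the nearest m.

Minimum gap ≈ 34 m

100 km/h ÷ 3.6 = 27.7778 m/s.
Leader travels v²/(2a_L) = 771.606 / 11.200 = 68.893 m before stopping.
Follower covers v·t_r = 27.7778 × 0.8 = 22.222 m while reacting, then v²/(2a_F) = 771.606 / 9.600 = 80.376 m while braking, for a total of 22.222 + 80.376 = 102.598 m.
Since a_F ≤ a_L and the follower starts braking later, the follower is never slower than the leader, so the closest approach is when both have stopped.
Minimum gap = 102.598 − 68.893 = 33.705 m.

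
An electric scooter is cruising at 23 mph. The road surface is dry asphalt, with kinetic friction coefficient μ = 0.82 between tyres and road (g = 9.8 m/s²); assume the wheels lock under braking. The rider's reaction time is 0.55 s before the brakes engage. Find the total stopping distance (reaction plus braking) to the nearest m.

23 mph × 0.44704 = 10.2819 m/s.
a = μg = 0.82 × 9.8 = 8.036 m/s².
Reaction distance = v·t_r = 10.2819 × 0.55 = 5.655 m.
Braking distance = v²/(2a) = 10.2819² / (2 × 8.036) = 105.717 / 16.072 = 6.578 m.
Total = 5.655 + 6.578 = 12.233 m.

Total stopping distance ≈ 12 m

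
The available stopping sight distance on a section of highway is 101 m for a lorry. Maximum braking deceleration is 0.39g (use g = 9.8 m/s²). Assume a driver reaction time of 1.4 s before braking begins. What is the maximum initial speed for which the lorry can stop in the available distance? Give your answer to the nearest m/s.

a = 0.39 × 9.8 = 3.822 m/s².
Stopping distance: v·t_r + v²/(2a) = 101 with t_r = 1.4 s and a = 3.822 m/s².
So v² + 10.702 v − 772.04 = 0.
Positive root: v = −a·t_r + √((a·t_r)² + 2a·d) = −5.351 + √(28.633 + 772.04) = 22.9452 m/s.

Maximum speed ≈ 23 m/s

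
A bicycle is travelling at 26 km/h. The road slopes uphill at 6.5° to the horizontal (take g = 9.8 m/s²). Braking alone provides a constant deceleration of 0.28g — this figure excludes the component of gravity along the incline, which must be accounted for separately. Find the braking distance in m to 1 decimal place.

26 km/h ÷ 3.6 = 7.2222 m/s.
a = 0.28 × 9.8 = 2.744 m/s².
Gravity along the uphill slope adds to the braking deceleration: a_eff = 2.744 + 9.8·sin 6.5° = 2.744 + 1.109 = 3.853 m/s².
Braking distance = v²/(2a) = 7.2222² / (2 × 3.853) = 52.160 / 7.706 = 6.769 m.

Braking distance ≈ 6.8 m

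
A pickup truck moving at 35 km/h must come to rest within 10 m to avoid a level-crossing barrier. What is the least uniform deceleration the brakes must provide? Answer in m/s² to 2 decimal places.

Required deceleration ≈ 4.73 m/s²

35 km/h ÷ 3.6 = 9.7222 m/s.
v² = 2a·d ⇒ a = v²/(2d) = 9.7222² / (2 × 10.000) = 94.521 / 20.000 = 4.7260 m/s².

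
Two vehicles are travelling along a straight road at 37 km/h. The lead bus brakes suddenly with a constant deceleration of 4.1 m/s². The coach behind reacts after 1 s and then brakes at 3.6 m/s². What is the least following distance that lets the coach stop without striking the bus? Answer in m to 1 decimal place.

Minimum gap ≈ 12.1 m

37 km/h ÷ 3.6 = 10.2778 m/s.
Leader travels v²/(2a_L) = 105.633 / 8.200 = 12.882 m before stopping.
Follower covers v·t_r = 10.2778 × 1 = 10.278 m while reacting, then v²/(2a_F) = 105.633 / 7.200 = 14.671 m while braking, for a total of 10.278 + 14.671 = 24.949 m.
Since a_F ≤ a_L and the follower starts braking later, the follower is never slower than the leader, so the closest approach is when both have stopped.
Minimum gap = 24.949 − 12.882 = 12.067 m.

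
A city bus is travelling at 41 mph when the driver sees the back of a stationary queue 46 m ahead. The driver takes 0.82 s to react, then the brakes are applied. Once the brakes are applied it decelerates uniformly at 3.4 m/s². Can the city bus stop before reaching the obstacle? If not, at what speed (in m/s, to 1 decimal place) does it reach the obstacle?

No — it strikes the obstacle at 11.2 m/s

41 mph × 0.44704 = 18.3286 m/s.
Reaction distance = 18.3286 × 0.82 = 15.029 m.
Braking distance needed to stop: v²/(2a) = 335.938 / 6.800 = 49.403 m, so total needed = 15.029 + 49.403 = 64.432 m > 46 m — it cannot stop.
Distance remaining when braking begins: 46 − 15.029 = 30.971 m.
v² = v₀² − 2a·d = 335.938 − 2 × 3.400 × 30.971 = 125.335 m²/s².
v = √125.335 = 11.195 m/s.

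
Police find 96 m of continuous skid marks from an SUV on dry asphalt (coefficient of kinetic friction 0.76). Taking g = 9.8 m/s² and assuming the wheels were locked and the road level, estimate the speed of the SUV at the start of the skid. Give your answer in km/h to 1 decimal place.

Initial speed ≈ 136.1 km/h

Deceleration a = μg = 0.76 × 9.8 = 7.448 m/s².
v = √(2a·d) = √(2 × 7.448 × 96) = √1430.016 = 37.8156 m/s.
= 37.8156 × 3.6 = 136.136 km/h.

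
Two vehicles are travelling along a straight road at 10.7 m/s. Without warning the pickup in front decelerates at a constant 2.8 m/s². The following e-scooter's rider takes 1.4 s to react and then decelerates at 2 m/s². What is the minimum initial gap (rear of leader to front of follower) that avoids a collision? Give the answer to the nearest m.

Leader travels v²/(2a_L) = 114.490 / 5.600 = 20.445 m before stopping.
Follower covers v·t_r = 10.7000 × 1.4 = 14.980 m while reacting, then v²/(2a_F) = 114.490 / 4.000 = 28.622 m while braking, for a total of 14.980 + 28.622 = 43.602 m.
Since a_F ≤ a_L and the follower starts braking later, the follower is never slower than the leader, so the closest approach is when both have stopped.
Minimum gap = 43.602 − 20.445 = 23.157 m.

Minimum gap ≈ 23 m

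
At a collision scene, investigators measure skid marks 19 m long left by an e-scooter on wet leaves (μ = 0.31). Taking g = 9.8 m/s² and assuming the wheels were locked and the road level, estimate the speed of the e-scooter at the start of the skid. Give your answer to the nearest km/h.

Initial speed ≈ 39 km/h

Deceleration a = μg = 0.31 × 9.8 = 3.038 m/s².
v = √(2a·d) = √(2 × 3.038 × 19) = √115.444 = 10.7445 m/s.
= 10.7445 × 3.6 = 38.680 km/h.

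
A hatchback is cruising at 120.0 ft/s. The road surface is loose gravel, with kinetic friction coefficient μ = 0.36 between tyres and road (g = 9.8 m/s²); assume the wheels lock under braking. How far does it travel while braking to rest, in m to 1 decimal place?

120 ft/s × 0.3048 = 36.5760 m/s.
a = μg = 0.36 × 9.8 = 3.528 m/s².
Braking distance = v²/(2a) = 36.5760² / (2 × 3.528) = 1337.804 / 7.056 = 189.598 m.

Braking distance ≈ 189.6 m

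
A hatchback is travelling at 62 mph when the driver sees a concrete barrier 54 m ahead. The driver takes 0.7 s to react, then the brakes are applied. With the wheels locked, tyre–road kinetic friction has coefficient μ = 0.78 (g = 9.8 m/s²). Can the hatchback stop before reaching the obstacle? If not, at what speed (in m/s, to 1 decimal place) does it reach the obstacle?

No — it strikes the obstacle at 15.5 m/s

62 mph × 0.44704 = 27.7165 m/s.
a = μg = 0.78 × 9.8 = 7.644 m/s².
Reaction distance = 27.7165 × 0.7 = 19.402 m.
Braking distance needed to stop: v²/(2a) = 768.204 / 15.288 = 50.249 m, so total needed = 19.402 + 50.249 = 69.651 m > 54 m — it cannot stop.
Distance remaining when braking begins: 54 − 19.402 = 34.598 m.
v² = v₀² − 2a·d = 768.204 − 2 × 7.644 × 34.598 = 239.270 m²/s².
v = √239.270 = 15.468 m/s.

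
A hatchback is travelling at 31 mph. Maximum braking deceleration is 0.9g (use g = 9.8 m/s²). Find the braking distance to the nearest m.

Braking distance ≈ 11 m

31 mph × 0.44704 = 13.8582 m/s.
a = 0.9 × 9.8 = 8.820 m/s².
Braking distance = v²/(2a) = 13.8582² / (2 × 8.820) = 192.050 / 17.640 = 10.887 m.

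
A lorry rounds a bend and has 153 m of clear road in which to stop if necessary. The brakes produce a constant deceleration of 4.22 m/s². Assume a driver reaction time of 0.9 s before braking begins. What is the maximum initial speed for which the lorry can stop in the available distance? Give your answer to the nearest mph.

Stopping distance: v·t_r + v²/(2a) = 153 with t_r = 0.9 s and a = 4.220 m/s².
So v² + 7.596 v − 1291.32 = 0.
Positive root: v = −a·t_r + √((a·t_r)² + 2a·d) = −3.798 + √(14.425 + 1291.32) = 32.3371 m/s.
32.3371 m/s ÷ 0.44704 = 72.336 mph.

Maximum speed ≈ 72 mph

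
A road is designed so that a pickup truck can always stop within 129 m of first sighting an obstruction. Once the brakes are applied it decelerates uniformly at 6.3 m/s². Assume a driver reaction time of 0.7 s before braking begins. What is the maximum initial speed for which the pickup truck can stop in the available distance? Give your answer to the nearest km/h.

Stopping distance: v·t_r + v²/(2a) = 129 with t_r = 0.7 s and a = 6.300 m/s².
So v² + 8.820 v − 1625.40 = 0.
Positive root: v = −a·t_r + √((a·t_r)² + 2a·d) = −4.410 + √(19.448 + 1625.40) = 36.1467 m/s.
36.1467 m/s × 3.6 = 130.128 km/h.

Maximum speed ≈ 130 km/h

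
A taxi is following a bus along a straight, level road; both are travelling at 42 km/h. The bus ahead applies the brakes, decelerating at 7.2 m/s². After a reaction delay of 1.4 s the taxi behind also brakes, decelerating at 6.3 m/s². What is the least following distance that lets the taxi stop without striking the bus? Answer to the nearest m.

Minimum gap ≈ 18 m

42 km/h ÷ 3.6 = 11.6667 m/s.
Leader travels v²/(2a_L) = 136.112 / 14.400 = 9.452 m before stopping.
Follower covers v·t_r = 11.6667 × 1.4 = 16.333 m while reacting, then v²/(2a_F) = 136.112 / 12.600 = 10.803 m while braking, for a total of 16.333 + 10.803 = 27.136 m.
Since a_F ≤ a_L and the follower starts braking later, the follower is never slower than the leader, so the closest approach is when both have stopped.
Minimum gap = 27.136 − 9.452 = 17.684 m.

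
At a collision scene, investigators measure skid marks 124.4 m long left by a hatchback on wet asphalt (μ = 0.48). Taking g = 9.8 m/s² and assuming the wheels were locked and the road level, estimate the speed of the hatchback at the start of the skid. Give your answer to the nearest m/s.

Initial speed ≈ 34 m/s

Deceleration a = μg = 0.48 × 9.8 = 4.704 m/s².
v = √(2a·d) = √(2 × 4.704 × 124.4) = √1170.355 = 34.2105 m/s.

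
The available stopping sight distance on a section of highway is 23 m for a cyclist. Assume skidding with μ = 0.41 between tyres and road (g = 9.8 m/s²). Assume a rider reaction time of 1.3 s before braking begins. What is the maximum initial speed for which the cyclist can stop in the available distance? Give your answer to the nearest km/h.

Maximum speed ≈ 34 km/h

a = μg = 0.41 × 9.8 = 4.018 m/s².
Stopping distance: v·t_r + v²/(2a) = 23 with t_r = 1.3 s and a = 4.018 m/s².
So v² + 10.447 v − 184.83 = 0.
Positive root: v = −a·t_r + √((a·t_r)² + 2a·d) = −5.223 + √(27.280 + 184.83) = 9.3410 m/s.
9.3410 m/s × 3.6 = 33.628 km/h.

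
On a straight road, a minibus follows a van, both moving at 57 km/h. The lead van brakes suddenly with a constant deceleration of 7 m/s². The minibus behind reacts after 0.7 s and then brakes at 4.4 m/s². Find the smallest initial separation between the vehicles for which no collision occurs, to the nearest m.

57 km/h ÷ 3.6 = 15.8333 m/s.
Leader travels v²/(2a_L) = 250.693 / 14.000 = 17.907 m before stopping.
Follower covers v·t_r = 15.8333 × 0.7 = 11.083 m while reacting, then v²/(2a_F) = 250.693 / 8.800 = 28.488 m while braking, for a total of 11.083 + 28.488 = 39.571 m.
Since a_F ≤ a_L and the follower starts braking later, the follower is never slower than the leader, so the closest approach is when both have stopped.
Minimum gap = 39.571 − 17.907 = 21.664 m.

Minimum gap ≈ 22 m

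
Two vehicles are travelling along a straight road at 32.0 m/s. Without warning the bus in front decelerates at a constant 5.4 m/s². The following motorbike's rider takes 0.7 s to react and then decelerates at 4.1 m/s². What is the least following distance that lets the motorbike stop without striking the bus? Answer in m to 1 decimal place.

Minimum gap ≈ 52.5 m

Leader travels v²/(2a_L) = 1024.000 / 10.800 = 94.815 m before stopping.
Follower covers v·t_r = 32.0000 × 0.7 = 22.400 m while reacting, then v²/(2a_F) = 1024.000 / 8.200 = 124.878 m while braking, for a total of 22.400 + 124.878 = 147.278 m.
Since a_F ≤ a_L and the follower starts braking later, the follower is never slower than the leader, so the closest approach is when both have stopped.
Minimum gap = 147.278 − 94.815 = 52.463 m.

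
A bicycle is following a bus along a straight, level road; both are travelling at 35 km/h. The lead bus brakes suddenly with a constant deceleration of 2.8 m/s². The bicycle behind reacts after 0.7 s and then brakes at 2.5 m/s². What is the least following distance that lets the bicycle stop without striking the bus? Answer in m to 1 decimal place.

35 km/h ÷ 3.6 = 9.7222 m/s.
Leader travels v²/(2a_L) = 94.521 / 5.600 = 16.879 m before stopping.
Follower covers v·t_r = 9.7222 × 0.7 = 6.806 m while reacting, then v²/(2a_F) = 94.521 / 5.000 = 18.904 m while braking, for a total of 6.806 + 18.904 = 25.710 m.
Since a_F ≤ a_L and the follower starts braking later, the follower is never slower than the leader, so the closest approach is when both have stopped.
Minimum gap = 25.710 − 16.879 = 8.831 m.

Minimum gap ≈ 8.8 m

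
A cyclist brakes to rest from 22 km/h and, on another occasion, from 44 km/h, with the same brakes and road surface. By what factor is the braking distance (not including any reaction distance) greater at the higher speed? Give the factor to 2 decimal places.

Factor ≈ 4.00

Braking distance d = v²/(2a), so with a fixed, d ∝ v².
Factor = (44/22)² = 2.0000² = 4.0000.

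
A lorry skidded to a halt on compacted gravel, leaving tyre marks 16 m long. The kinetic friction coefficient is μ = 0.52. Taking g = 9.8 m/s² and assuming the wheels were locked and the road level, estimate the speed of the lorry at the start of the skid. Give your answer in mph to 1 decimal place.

Initial speed ≈ 28.6 mph

Deceleration a = μg = 0.52 × 9.8 = 5.096 m/s².
v = √(2a·d) = √(2 × 5.096 × 16) = √163.072 = 12.7700 m/s.
= 12.7700 ÷ 0.44704 = 28.566 mph.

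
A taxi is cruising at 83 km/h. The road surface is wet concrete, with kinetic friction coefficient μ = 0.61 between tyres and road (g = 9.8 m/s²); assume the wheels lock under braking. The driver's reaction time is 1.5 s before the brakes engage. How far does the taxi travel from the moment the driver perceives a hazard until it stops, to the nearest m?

Total stopping distance ≈ 79 m

83 km/h ÷ 3.6 = 23.0556 m/s.
a = μg = 0.61 × 9.8 = 5.978 m/s².
Reaction distance = v·t_r = 23.0556 × 1.5 = 34.583 m.
Braking distance = v²/(2a) = 23.0556² / (2 × 5.978) = 531.561 / 11.956 = 44.460 m.
Total = 34.583 + 44.460 = 79.043 m.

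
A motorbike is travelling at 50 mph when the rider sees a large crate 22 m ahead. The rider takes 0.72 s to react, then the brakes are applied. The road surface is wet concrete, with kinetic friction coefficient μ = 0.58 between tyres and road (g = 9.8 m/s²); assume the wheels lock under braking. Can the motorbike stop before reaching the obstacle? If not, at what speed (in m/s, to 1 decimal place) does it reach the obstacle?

No — it strikes the obstacle at 20.8 m/s

50 mph × 0.44704 = 22.3520 m/s.
a = μg = 0.58 × 9.8 = 5.684 m/s².
Reaction distance = 22.3520 × 0.72 = 16.093 m.
Braking distance needed to stop: v²/(2a) = 499.612 / 11.368 = 43.949 m, so total needed = 16.093 + 43.949 = 60.042 m > 22 m — it cannot stop.
Distance remaining when braking begins: 22 − 16.093 = 5.907 m.
v² = v₀² − 2a·d = 499.612 − 2 × 5.684 × 5.907 = 432.461 m²/s².
v = √432.461 = 20.796 m/s.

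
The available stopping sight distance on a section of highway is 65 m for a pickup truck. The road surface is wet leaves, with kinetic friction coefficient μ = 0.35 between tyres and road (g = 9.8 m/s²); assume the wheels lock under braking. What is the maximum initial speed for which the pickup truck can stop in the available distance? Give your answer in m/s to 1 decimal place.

Maximum speed ≈ 21.1 m/s

a = μg = 0.35 × 9.8 = 3.430 m/s².
v²/(2a) = d ⇒ v = √(2 × 3.430 × 65) = √445.90 = 21.1163 m/s.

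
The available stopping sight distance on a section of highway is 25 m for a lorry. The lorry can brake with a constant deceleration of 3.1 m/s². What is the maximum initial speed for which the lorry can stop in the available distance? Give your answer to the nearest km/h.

Maximum speed ≈ 45 km/h

v²/(2a) = d ⇒ v = √(2 × 3.100 × 25) = √155.00 = 12.4499 m/s.
12.4499 m/s × 3.6 = 44.820 km/h.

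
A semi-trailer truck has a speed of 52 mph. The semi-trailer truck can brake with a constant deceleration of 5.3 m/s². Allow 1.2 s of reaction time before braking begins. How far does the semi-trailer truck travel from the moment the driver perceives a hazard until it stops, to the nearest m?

52 mph × 0.44704 = 23.2461 m/s.
Reaction distance = v·t_r = 23.2461 × 1.2 = 27.895 m.
Braking distance = v²/(2a) = 23.2461² / (2 × 5.300) = 540.381 / 10.600 = 50.979 m.
Total = 27.895 + 50.979 = 78.874 m.

Total stopping distance ≈ 79 m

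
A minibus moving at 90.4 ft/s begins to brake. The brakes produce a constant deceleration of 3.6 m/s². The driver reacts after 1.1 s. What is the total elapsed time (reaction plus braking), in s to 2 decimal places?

90.4 ft/s × 0.3048 = 27.5539 m/s.
Braking time = v/a = 27.5539 / 3.600 = 7.654 s.
Total = 1.1 + 7.654 = 8.754 s.

Total time ≈ 8.75 s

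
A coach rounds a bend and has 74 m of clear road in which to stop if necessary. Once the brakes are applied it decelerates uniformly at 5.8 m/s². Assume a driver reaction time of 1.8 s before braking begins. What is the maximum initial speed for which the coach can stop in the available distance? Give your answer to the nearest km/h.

Stopping distance: v·t_r + v²/(2a) = 74 with t_r = 1.8 s and a = 5.800 m/s².
So v² + 20.880 v − 858.40 = 0.
Positive root: v = −a·t_r + √((a·t_r)² + 2a·d) = −10.440 + √(108.994 + 858.40) = 20.6630 m/s.
20.6630 m/s × 3.6 = 74.387 km/h.

Maximum speed ≈ 74 km/h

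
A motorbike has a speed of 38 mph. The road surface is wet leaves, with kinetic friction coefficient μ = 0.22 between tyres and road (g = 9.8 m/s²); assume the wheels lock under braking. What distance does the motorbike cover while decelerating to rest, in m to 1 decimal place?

Braking distance ≈ 66.9 m

38 mph × 0.44704 = 16.9875 m/s.
a = μg = 0.22 × 9.8 = 2.156 m/s².
Braking distance = v²/(2a) = 16.9875² / (2 × 2.156) = 288.575 / 4.312 = 66.924 m.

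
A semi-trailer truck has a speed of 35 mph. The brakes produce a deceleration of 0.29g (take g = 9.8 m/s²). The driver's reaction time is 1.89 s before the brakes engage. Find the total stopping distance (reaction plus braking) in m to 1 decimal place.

35 mph × 0.44704 = 15.6464 m/s.
a = 0.29 × 9.8 = 2.842 m/s².
Reaction distance = v·t_r = 15.6464 × 1.89 = 29.572 m.
Braking distance = v²/(2a) = 15.6464² / (2 × 2.842) = 244.810 / 5.684 = 43.070 m.
Total = 29.572 + 43.070 = 72.642 m.

Total stopping distance ≈ 72.6 m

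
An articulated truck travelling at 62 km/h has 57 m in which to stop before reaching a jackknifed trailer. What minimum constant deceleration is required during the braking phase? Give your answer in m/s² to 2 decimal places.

62 km/h ÷ 3.6 = 17.2222 m/s.
v² = 2a·d ⇒ a = v²/(2d) = 17.2222² / (2 × 57.000) = 296.604 / 114.000 = 2.6018 m/s².

Required deceleration ≈ 2.60 m/s²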